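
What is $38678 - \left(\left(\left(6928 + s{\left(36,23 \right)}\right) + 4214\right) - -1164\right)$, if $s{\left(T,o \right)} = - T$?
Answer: $26408$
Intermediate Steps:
$38678 - \left(\left(\left(6928 + s{\left(36,23 \right)}\right) + 4214\right) - -1164\right) = 38678 - \left(\left(\left(6928 - 36\right) + 4214\right) - -1164\right) = 38678 - \left(\left(\left(6928 - 36\right) + 4214\right) + 1164\right) = 38678 - \left(\left(6892 + 4214\right) + 1164\right) = 38678 - \left(11106 + 1164\right) = 38678 - 12270 = 26408$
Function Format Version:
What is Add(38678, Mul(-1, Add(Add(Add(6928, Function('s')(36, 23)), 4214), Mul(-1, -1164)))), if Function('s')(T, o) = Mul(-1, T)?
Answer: 26408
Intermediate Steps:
Add(38678, Mul(-1, Add(Add(Add(6928, Function('s')(36, 23)), 4214), Mul(-1, -1164)))) = Add(38678, Mul(-1, Add(Add(Add(6928, Mul(-1, 36)), 4214), Mul(-1, -1164)))) = Add(38678, Mul(-1, Add(Add(Add(6928, -36), 4214), 1164))) = Add(38678, Mul(-1, Add(Add(6892, 4214), 1164))) = Add(38678, Mul(-1, Add(11106, 1164))) = Add(38678, Mul(-1, 12270)) = Add(38678, -12270) = 26408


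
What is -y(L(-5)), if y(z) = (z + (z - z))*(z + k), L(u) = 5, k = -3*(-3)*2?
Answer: -115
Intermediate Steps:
k = 18 (k = 9*2 = 18)
y(z) = z*(18 + z) (y(z) = (z + (z - z))*(z + 18) = (z + 0)*(18 + z) = z*(18 + z))
-y(L(-5)) = -5*(18 + 5) = -5*23 = -1*115 = -115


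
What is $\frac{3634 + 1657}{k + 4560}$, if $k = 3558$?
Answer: $\frac{481}{738} \approx 0.65176$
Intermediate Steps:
$\frac{3634 + 1657}{k + 4560} = \frac{3634 + 1657}{3558 + 4560} = \frac{5291}{8118} = 5291 \cdot \frac{1}{8118} = \frac{481}{738}$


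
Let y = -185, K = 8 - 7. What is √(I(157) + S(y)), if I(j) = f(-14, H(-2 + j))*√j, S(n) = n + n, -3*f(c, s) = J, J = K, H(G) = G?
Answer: √(-3330 - 3*√157)/3 ≈ 19.344*I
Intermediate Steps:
K = 1
J = 1
f(c, s) = -⅓ (f(c, s) = -⅓*1 = -⅓)
S(n) = 2*n
I(j) = -√j/3
√(I(157) + S(y)) = √(-√157/3 + 2*(-185)) = √(-√157/3 - 370) = √(-370 - √157/3)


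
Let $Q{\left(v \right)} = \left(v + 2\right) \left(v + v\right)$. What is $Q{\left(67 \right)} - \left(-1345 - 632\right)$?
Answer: $11223$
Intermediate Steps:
$Q{\left(v \right)} = 2 v \left(2 + v\right)$ ($Q{\left(v \right)} = \left(2 + v\right) 2 v = 2 v \left(2 + v\right)$)
$Q{\left(67 \right)} - \left(-1345 - 632\right) = 2 \cdot 67 \left(2 + 67\right) - \left(-1345 - 632\right) = 2 \cdot 67 \cdot 69 - -1977 = 9246 + 1977 = 11223$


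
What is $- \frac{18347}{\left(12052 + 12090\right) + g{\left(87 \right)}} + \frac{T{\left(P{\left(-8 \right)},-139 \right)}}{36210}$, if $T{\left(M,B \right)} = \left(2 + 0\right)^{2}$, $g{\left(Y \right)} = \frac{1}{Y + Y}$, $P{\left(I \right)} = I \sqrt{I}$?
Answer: $- \frac{57789602272}{76053836445} \approx -0.75985$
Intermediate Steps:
$P{\left(I \right)} = I^{\frac{3}{2}}$
$g{\left(Y \right)} = \frac{1}{2 Y}$
$T{\left(M,B \right)} = 4$ ($T{\left(M,B \right)} = 2^{2} = 4$)
$- \frac{18347}{\left(12052 + 12090\right) + g{\left(87 \right)}} + \frac{T{\left(P{\left(-8 \right)},-139 \right)}}{36210} = - \frac{18347}{\left(12052 + 12090\right) + \frac{1}{2 \cdot 87}} + \frac{4}{36210} = - \frac{18347}{24142 + \frac{1}{2} \cdot \frac{1}{87}} + 4 \cdot \frac{1}{36210} = - \frac{18347}{24142 + \frac{1}{174}} + \frac{2}{18105} = - \frac{18347}{\frac{4200709}{174}} + \frac{2}{18105} = \left(-18347\right) \frac{174}{4200709} + \frac{2}{18105} = - \frac{3192378}{4200709} + \frac{2}{18105} = - \frac{57789602272}{76053836445}$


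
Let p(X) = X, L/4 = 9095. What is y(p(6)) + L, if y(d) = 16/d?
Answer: 109148/3 ≈ 36383.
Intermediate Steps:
L = 36380 (L = 4*9095 = 36380)
y(p(6)) + L = 16/6 + 36380 = 16*(⅙) + 36380 = 8/3 + 36380 = 109148/3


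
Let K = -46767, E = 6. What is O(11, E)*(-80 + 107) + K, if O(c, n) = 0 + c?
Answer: -46470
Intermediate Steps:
O(c, n) = c
O(11, E)*(-80 + 107) + K = 11*(-80 + 107) - 46767 = 11*27 - 46767 = 297 - 46767 = -46470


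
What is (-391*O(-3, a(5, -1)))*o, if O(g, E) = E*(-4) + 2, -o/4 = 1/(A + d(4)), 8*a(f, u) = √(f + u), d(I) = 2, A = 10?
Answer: 391/3 ≈ 130.33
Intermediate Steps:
a(f, u) = √(f + u)/8
o = -⅓ (o = -4/(10 + 2) = -4/12 = -4*1/12 = -⅓ ≈ -0.33333)
O(g, E) = 2 - 4*E (O(g, E) = -4*E + 2 = 2 - 4*E)
(-391*O(-3, a(5, -1)))*o = -391*(2 - √(5 - 1)/2)*(-⅓) = -391*(2 - √4/2)*(-⅓) = -391*(2 - 2/2)*(-⅓) = -391*(2 - 4*¼)*(-⅓) = -391*(2 - 1)*(-⅓) = -391*1*(-⅓) = -391*(-⅓) = 391/3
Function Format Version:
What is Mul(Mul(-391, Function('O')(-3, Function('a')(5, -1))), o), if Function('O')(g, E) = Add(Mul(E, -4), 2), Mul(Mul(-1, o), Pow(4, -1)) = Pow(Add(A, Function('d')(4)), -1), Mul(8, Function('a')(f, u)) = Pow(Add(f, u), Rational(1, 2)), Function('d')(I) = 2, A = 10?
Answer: Rational(391, 3) ≈ 130.33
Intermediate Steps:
Function('a')(f, u) = Mul(Rational(1, 8), Pow(Add(f, u), Rational(1, 2)))
o = Rational(-1, 3) (o = Mul(-4, Pow(Add(10, 2), -1)) = Mul(-4, Pow(12, -1)) = Mul(-4, Rational(1, 12)) = Rational(-1, 3) ≈ -0.33333)
Function('O')(g, E) = Add(2, Mul(-4, E)) (Function('O')(g, E) = Add(Mul(-4, E), 2) = Add(2, Mul(-4, E)))
Mul(Mul(-391, Function('O')(-3, Function('a')(5, -1))), o) = Mul(Mul(-391, Add(2, Mul(-4, Mul(Rational(1, 8), Pow(Add(5, -1), Rational(1, 2)))))), Rational(-1, 3)) = Mul(Mul(-391, Add(2, Mul(-4, Mul(Rational(1, 8), Pow(4, Rational(1, 2)))))), Rational(-1, 3)) = Mul(Mul(-391, Add(2, Mul(-4, Mul(Rational(1, 8), 2)))), Rational(-1, 3)) = Mul(Mul(-391, Add(2, Mul(-4, Rational(1, 4)))), Rational(-1, 3)) = Mul(Mul(-391, Add(2, -1)), Rational(-1, 3)) = Mul(Mul(-391, 1), Rational(-1, 3)) = Mul(-391, Rational(-1, 3)) = Rational(391, 3)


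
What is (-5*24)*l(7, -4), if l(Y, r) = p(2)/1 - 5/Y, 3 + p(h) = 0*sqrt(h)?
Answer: 3120/7 ≈ 445.71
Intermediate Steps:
p(h) = -3 (p(h) = -3 + 0*sqrt(h) = -3 + 0 = -3)
l(Y, r) = -3 - 5/Y (l(Y, r) = -3/1 - 5/Y = -3*1 - 5/Y = -3 - 5/Y)
(-5*24)*l(7, -4) = (-5*24)*(-3 - 5/7) = -120*(-3 - 5*1/7) = -120*(-3 - 5/7) = -120*(-26/7) = 3120/7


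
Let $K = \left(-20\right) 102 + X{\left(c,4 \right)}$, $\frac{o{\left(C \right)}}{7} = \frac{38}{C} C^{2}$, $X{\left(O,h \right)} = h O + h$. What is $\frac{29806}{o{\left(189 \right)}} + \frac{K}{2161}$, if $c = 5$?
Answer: $- \frac{2638687}{7760151} \approx -0.34003$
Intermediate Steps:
$X{\left(O,h \right)} = h + O h$ ($X{\left(O,h \right)} = O h + h = h + O h$)
$o{\left(C \right)} = 266 C$ ($o{\left(C \right)} = 7 \frac{38}{C} C^{2} = 7 \cdot 38 C = 266 C$)
$K = -2016$ ($K = \left(-20\right) 102 + 4 \left(1 + 5\right) = -2040 + 4 \cdot 6 = -2040 + 24 = -2016$)
$\frac{29806}{o{\left(189 \right)}} + \frac{K}{2161} = \frac{29806}{266 \cdot 189} - \frac{2016}{2161} = \frac{29806}{50274} - \frac{2016}{2161} = 29806 \cdot \frac{1}{50274} - \frac{2016}{2161} = \frac{2129}{3591} - \frac{2016}{2161} = - \frac{2638687}{7760151}$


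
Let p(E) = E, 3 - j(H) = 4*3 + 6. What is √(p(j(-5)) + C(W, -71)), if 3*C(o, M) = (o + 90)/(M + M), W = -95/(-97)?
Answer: I*√25977281910/41322 ≈ 3.9005*I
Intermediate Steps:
j(H) = -15 (j(H) = 3 - (4*3 + 6) = 3 - (12 + 6) = 3 - 1*18 = 3 - 18 = -15)
W = 95/97 (W = -95*(-1/97) = 95/97 ≈ 0.97938)
C(o, M) = (90 + o)/(6*M) (C(o, M) = ((o + 90)/(M + M))/3 = ((90 + o)/((2*M)))/3 = ((90 + o)*(1/(2*M)))/3 = ((90 + o)/(2*M))/3 = (90 + o)/(6*M))
√(p(j(-5)) + C(W, -71)) = √(-15 + (⅙)*(90 + 95/97)/(-71)) = √(-15 + (⅙)*(-1/71)*(8825/97)) = √(-15 - 8825/41322) = √(-628655/41322) = I*√25977281910/41322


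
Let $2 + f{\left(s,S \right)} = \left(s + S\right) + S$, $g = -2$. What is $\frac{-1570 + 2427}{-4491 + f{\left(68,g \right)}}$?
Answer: $- \frac{857}{4429} \approx -0.1935$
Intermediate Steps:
$f{\left(s,S \right)} = -2 + s + 2 S$ ($f{\left(s,S \right)} = -2 + \left(\left(s + S\right) + S\right) = -2 + \left(\left(S + s\right) + S\right) = -2 + \left(s + 2 S\right) = -2 + s + 2 S$)
$\frac{-1570 + 2427}{-4491 + f{\left(68,g \right)}} = \frac{-1570 + 2427}{-4491 + \left(-2 + 68 + 2 \left(-2\right)\right)} = \frac{857}{-4491 - -62} = \frac{857}{-4491 + 62} = \frac{857}{-4429} = 857 \left(- \frac{1}{4429}\right) = - \frac{857}{4429}$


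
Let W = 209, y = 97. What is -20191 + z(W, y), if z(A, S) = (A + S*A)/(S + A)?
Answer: -3078982/153 ≈ -20124.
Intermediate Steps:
z(A, S) = (A + A*S)/(A + S)
-20191 + z(W, y) = -20191 + 209*(1 + 97)/(209 + 97) = -20191 + 209*98/306 = -20191 + 209*(1/306)*98 = -20191 + 10241/153 = -3078982/153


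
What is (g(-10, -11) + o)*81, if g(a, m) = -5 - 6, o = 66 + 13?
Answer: 5508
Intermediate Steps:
o = 79
g(a, m) = -11
(g(-10, -11) + o)*81 = (-11 + 79)*81 = 68*81 = 5508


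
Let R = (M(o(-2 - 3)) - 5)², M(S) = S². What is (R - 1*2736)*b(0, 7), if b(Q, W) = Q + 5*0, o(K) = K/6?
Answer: 0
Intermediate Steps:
o(K) = K/6 (o(K) = K*(⅙) = K/6)
b(Q, W) = Q (b(Q, W) = Q + 0 = Q)
R = 24025/1296 (R = (((-2 - 3)/6)² - 5)² = (((⅙)*(-5))² - 5)² = ((-⅚)² - 5)² = (25/36 - 5)² = (-155/36)² = 24025/1296 ≈ 18.538)
(R - 1*2736)*b(0, 7) = (24025/1296 - 1*2736)*0 = (24025/1296 - 2736)*0 = -3521831/1296*0 = 0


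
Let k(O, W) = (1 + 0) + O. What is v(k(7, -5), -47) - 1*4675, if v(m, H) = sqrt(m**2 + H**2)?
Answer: -4675 + sqrt(2273) ≈ -4627.3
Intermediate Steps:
k(O, W) = 1 + O
v(m, H) = sqrt(H**2 + m**2)
v(k(7, -5), -47) - 1*4675 = sqrt((-47)**2 + (1 + 7)**2) - 1*4675 = sqrt(2209 + 8**2) - 4675 = sqrt(2209 + 64) - 4675 = sqrt(2273) - 4675 = -4675 + sqrt(2273)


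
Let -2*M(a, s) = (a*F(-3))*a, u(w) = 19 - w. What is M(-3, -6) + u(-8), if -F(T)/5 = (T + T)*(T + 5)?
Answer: -243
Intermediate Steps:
F(T) = -10*T*(5 + T) (F(T) = -5*(T + T)*(T + 5) = -5*2*T*(5 + T) = -10*T*(5 + T))
M(a, s) = -30*a² (M(a, s) = -a*(-10*(-3)*(5 - 3))*a/2 = -a*(-10*(-3)*2)*a/2 = -a*60*a/2 = -60*a*a/2 = -30*a²)
M(-3, -6) + u(-8) = -30*(-3)² + (19 - 1*(-8)) = -30*9 + (19 + 8) = -270 + 27 = -243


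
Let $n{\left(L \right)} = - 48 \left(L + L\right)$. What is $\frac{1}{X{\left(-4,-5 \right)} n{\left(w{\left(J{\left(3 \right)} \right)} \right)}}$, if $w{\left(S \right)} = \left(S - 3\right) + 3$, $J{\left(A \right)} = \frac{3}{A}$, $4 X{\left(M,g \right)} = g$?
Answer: $\frac{1}{120} \approx 0.0083333$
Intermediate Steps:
$X{\left(M,g \right)} = \frac{g}{4}$
$w{\left(S \right)} = S$ ($w{\left(S \right)} = \left(-3 + S\right) + 3 = S$)
$n{\left(L \right)} = - 96 L$ ($n{\left(L \right)} = - 48 \cdot 2 L = - 96 L$)
$\frac{1}{X{\left(-4,-5 \right)} n{\left(w{\left(J{\left(3 \right)} \right)} \right)}} = \frac{1}{\frac{1}{4} \left(-5\right) \left(- 96 \cdot \frac{3}{3}\right)} = \frac{1}{\left(- \frac{5}{4}\right) \left(- 96 \cdot 3 \cdot \frac{1}{3}\right)} = \frac{1}{\left(- \frac{5}{4}\right) \left(\left(-96\right) 1\right)} = \frac{1}{\left(- \frac{5}{4}\right) \left(-96\right)} = \frac{1}{120}$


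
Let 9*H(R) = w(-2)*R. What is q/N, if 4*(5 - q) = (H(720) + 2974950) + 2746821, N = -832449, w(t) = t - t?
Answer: 5721751/3329796 ≈ 1.7183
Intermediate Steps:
w(t) = 0
H(R) = 0 (H(R) = (0*R)/9 = (⅑)*0 = 0)
q = -5721751/4 (q = 5 - ((0 + 2974950) + 2746821)/4 = 5 - (2974950 + 2746821)/4 = 5 - ¼*5721771 = 5 - 5721771/4 = -5721751/4 ≈ -1.4304e+6)
q/N = -5721751/4/(-832449) = -5721751/4*(-1/832449) = 5721751/3329796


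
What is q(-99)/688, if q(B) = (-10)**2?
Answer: 25/172 ≈ 0.14535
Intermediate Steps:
q(B) = 100
q(-99)/688 = 100/688 = 100*(1/688) = 25/172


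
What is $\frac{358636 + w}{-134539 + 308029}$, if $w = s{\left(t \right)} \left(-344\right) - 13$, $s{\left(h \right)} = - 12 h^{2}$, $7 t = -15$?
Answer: $\frac{6167109}{2833670} \approx 2.1764$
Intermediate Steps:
$t = - \frac{15}{7}$ ($t = \frac{1}{7} \left(-15\right) = - \frac{15}{7} \approx -2.1429$)
$w = \frac{928163}{49}$ ($w = - 12 \left(- \frac{15}{7}\right)^{2} \left(-344\right) - 13 = \left(-12\right) \frac{225}{49} \left(-344\right) - 13 = \left(- \frac{2700}{49}\right) \left(-344\right) - 13 = \frac{928800}{49} - 13 = \frac{928163}{49} \approx 18942.0$)
$\frac{358636 + w}{-134539 + 308029} = \frac{358636 + \frac{928163}{49}}{-134539 + 308029} = \frac{18501327}{49 \cdot 173490} = \frac{18501327}{49} \cdot \frac{1}{173490} = \frac{6167109}{2833670}$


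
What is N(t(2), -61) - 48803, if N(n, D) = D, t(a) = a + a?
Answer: -48864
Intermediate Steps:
t(a) = 2*a
N(t(2), -61) - 48803 = -61 - 48803 = -48864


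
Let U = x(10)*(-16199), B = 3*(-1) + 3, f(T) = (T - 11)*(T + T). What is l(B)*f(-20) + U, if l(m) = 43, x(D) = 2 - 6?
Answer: 118116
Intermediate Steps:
f(T) = 2*T*(-11 + T) (f(T) = (-11 + T)*(2*T) = 2*T*(-11 + T))
x(D) = -4
B = 0 (B = -3 + 3 = 0)
U = 64796 (U = -4*(-16199) = 64796)
l(B)*f(-20) + U = 43*(2*(-20)*(-11 - 20)) + 64796 = 43*(2*(-20)*(-31)) + 64796 = 43*1240 + 64796 = 53320 + 64796 = 118116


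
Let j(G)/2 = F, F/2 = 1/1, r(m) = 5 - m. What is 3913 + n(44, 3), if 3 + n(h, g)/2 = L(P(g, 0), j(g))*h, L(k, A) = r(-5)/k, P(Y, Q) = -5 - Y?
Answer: 3797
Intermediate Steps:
F = 2 (F = 2*(1/1) = 2*(1*1) = 2*1 = 2)
j(G) = 4 (j(G) = 2*2 = 4)
L(k, A) = 10/k (L(k, A) = (5 - 1*(-5))/k = (5 + 5)/k = 10/k)
n(h, g) = -6 + 20*h/(-5 - g) (n(h, g) = -6 + 2*((10/(-5 - g))*h) = -6 + 2*(10*h/(-5 - g)) = -6 + 20*h/(-5 - g))
3913 + n(44, 3) = 3913 + 2*(-15 - 10*44 - 3*3)/(5 + 3) = 3913 + 2*(-15 - 440 - 9)/8 = 3913 + 2*(⅛)*(-464) = 3913 - 116 = 3797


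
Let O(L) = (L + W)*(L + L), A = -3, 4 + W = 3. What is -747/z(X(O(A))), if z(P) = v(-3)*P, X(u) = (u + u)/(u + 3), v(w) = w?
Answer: 2241/16 ≈ 140.06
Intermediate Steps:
W = -1 (W = -4 + 3 = -1)
O(L) = 2*L*(-1 + L) (O(L) = (L - 1)*(L + L) = (-1 + L)*(2*L) = 2*L*(-1 + L))
X(u) = 2*u/(3 + u) (X(u) = (2*u)/(3 + u) = 2*u/(3 + u))
z(P) = -3*P
-747/z(X(O(A))) = -747*(3 + 2*(-3)*(-1 - 3))/(36*(-1 - 3)) = -747/((-6*2*(-3)*(-4)/(3 + 2*(-3)*(-4)))) = -747/((-6*24/(3 + 24))) = -747/((-6*24/27)) = -747/((-3*16/9)) = -747/(-16/3) = -747*(-3/16) = 2241/16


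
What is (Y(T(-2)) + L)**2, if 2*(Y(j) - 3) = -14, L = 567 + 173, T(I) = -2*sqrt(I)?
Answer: 541696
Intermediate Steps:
L = 740
Y(j) = -4 (Y(j) = 3 + (1/2)*(-14) = 3 - 7 = -4)
(Y(T(-2)) + L)**2 = (-4 + 740)**2 = 736**2 = 541696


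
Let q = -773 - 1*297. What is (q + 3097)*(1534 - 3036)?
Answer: -3044554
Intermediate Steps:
q = -1070 (q = -773 - 297 = -1070)
(q + 3097)*(1534 - 3036) = (-1070 + 3097)*(1534 - 3036) = 2027*(-1502) = -3044554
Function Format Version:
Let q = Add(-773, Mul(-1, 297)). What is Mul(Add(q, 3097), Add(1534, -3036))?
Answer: -3044554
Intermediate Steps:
q = -1070 (q = Add(-773, -297) = -1070)
Mul(Add(q, 3097), Add(1534, -3036)) = Mul(Add(-1070, 3097), Add(1534, -3036)) = Mul(2027, -1502) = -3044554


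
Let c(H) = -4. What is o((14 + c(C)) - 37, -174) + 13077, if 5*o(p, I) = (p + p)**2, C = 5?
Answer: 68301/5 ≈ 13660.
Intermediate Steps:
o(p, I) = 4*p**2/5 (o(p, I) = (p + p)**2/5 = (2*p)**2/5 = (4*p**2)/5 = 4*p**2/5)
o((14 + c(C)) - 37, -174) + 13077 = 4*((14 - 4) - 37)**2/5 + 13077 = 4*(10 - 37)**2/5 + 13077 = (4/5)*(-27)**2 + 13077 = (4/5)*729 + 13077 = 2916/5 + 13077 = 68301/5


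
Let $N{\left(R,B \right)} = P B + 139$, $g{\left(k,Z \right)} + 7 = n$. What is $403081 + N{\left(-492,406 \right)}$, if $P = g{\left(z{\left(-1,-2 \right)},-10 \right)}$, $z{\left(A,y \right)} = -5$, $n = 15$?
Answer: $406468$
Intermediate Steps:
$g{\left(k,Z \right)} = 8$ ($g{\left(k,Z \right)} = -7 + 15 = 8$)
$P = 8$
$N{\left(R,B \right)} = 139 + 8 B$ ($N{\left(R,B \right)} = 8 B + 139 = 139 + 8 B$)
$403081 + N{\left(-492,406 \right)} = 403081 + \left(139 + 8 \cdot 406\right) = 403081 + \left(139 + 3248\right) = 403081 + 3387 = 406468$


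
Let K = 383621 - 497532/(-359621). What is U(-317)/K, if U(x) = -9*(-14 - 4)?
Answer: 58258602/137958665173 ≈ 0.00042229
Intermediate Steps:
U(x) = 162 (U(x) = -9*(-18) = 162)
K = 137958665173/359621 (K = 383621 - 497532*(-1/359621) = 383621 + 497532/359621 = 137958665173/359621 ≈ 3.8362e+5)
U(-317)/K = 162/(137958665173/359621) = 162*(359621/137958665173) = 58258602/137958665173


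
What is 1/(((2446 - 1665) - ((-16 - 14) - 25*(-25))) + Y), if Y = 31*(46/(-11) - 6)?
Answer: -11/1426 ≈ -0.0077139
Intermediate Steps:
Y = -3472/11 (Y = 31*(46*(-1/11) - 6) = 31*(-46/11 - 6) = 31*(-112/11) = -3472/11 ≈ -315.64)
1/(((2446 - 1665) - ((-16 - 14) - 25*(-25))) + Y) = 1/(((2446 - 1665) - ((-16 - 14) - 25*(-25))) - 3472/11) = 1/((781 - (-30 + 625)) - 3472/11) = 1/((781 - 1*595) - 3472/11) = 1/((781 - 595) - 3472/11) = 1/(186 - 3472/11) = 1/(-1426/11) = -11/1426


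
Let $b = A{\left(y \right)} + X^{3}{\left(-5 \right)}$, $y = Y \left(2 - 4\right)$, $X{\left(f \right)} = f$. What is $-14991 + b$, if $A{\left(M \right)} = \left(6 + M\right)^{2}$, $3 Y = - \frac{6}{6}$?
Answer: $- \frac{135644}{9} \approx -15072.0$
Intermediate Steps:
$Y = - \frac{1}{3}$ ($Y = \frac{\left(-6\right) \frac{1}{6}}{3} = \frac{1}{3} \left(-1\right) = - \frac{1}{3} \approx -0.33333$)
$y = \frac{2}{3}$ ($y = - \frac{2 - 4}{3} = \left(- \frac{1}{3}\right) \left(-2\right) = \frac{2}{3} \approx 0.66667$)
$b = - \frac{725}{9}$ ($b = \left(6 + \frac{2}{3}\right)^{2} + \left(-5\right)^{3} = \left(\frac{20}{3}\right)^{2} - 125 = \frac{400}{9} - 125 = - \frac{725}{9} \approx -80.556$)
$-14991 + b = -14991 - \frac{725}{9} = - \frac{135644}{9}$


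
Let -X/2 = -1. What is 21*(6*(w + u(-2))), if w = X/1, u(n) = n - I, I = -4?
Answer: 504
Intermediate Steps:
X = 2 (X = -2*(-1) = 2)
u(n) = 4 + n (u(n) = n - 1*(-4) = n + 4 = 4 + n)
w = 2 (w = 2/1 = 2*1 = 2)
21*(6*(w + u(-2))) = 21*(6*(2 + (4 - 2))) = 21*(6*(2 + 2)) = 21*(6*4) = 21*24 = 504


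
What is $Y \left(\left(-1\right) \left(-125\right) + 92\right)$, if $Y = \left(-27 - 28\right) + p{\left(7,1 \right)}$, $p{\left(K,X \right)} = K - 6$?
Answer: $-11718$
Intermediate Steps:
$p{\left(K,X \right)} = -6 + K$ ($p{\left(K,X \right)} = K - 6 = -6 + K$)
$Y = -54$ ($Y = \left(-27 - 28\right) + \left(-6 + 7\right) = -55 + 1 = -54$)
$Y \left(\left(-1\right) \left(-125\right) + 92\right) = - 54 \left(\left(-1\right) \left(-125\right) + 92\right) = - 54 \left(125 + 92\right) = \left(-54\right) 217 = -11718$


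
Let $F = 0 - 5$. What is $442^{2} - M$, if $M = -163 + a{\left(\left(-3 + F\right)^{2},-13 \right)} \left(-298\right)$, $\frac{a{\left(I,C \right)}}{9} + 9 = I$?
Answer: $343037$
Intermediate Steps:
$F = -5$
$a{\left(I,C \right)} = -81 + 9 I$
$M = -147673$ ($M = -163 + \left(-81 + 9 \left(-3 - 5\right)^{2}\right) \left(-298\right) = -163 + \left(-81 + 9 \left(-8\right)^{2}\right) \left(-298\right) = -163 + \left(-81 + 9 \cdot 64\right) \left(-298\right) = -163 + \left(-81 + 576\right) \left(-298\right) = -163 + 495 \left(-298\right) = -163 - 147510 = -147673$)
$442^{2} - M = 442^{2} - -147673 = 195364 + 147673 = 343037$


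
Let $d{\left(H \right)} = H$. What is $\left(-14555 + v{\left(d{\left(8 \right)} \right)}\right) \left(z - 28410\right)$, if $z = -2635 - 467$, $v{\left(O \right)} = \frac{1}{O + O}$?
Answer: $\frac{917310381}{2} \approx 4.5866 \cdot 10^{8}$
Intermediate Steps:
$v{\left(O \right)} = \frac{1}{2 O}$
$z = -3102$
$\left(-14555 + v{\left(d{\left(8 \right)} \right)}\right) \left(z - 28410\right) = \left(-14555 + \frac{1}{2 \cdot 8}\right) \left(-3102 - 28410\right) = \left(-14555 + \frac{1}{2} \cdot \frac{1}{8}\right) \left(-31512\right) = \left(-14555 + \frac{1}{16}\right) \left(-31512\right) = \left(- \frac{232879}{16}\right) \left(-31512\right) = \frac{917310381}{2}$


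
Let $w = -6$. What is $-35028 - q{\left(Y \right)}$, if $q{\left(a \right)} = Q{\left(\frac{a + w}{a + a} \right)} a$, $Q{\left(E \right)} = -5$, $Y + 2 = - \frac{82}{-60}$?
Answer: $- \frac{210187}{6} \approx -35031.0$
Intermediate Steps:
$Y = - \frac{19}{30}$ ($Y = -2 - \frac{82}{-60} = -2 - - \frac{41}{30} = -2 + \frac{41}{30} = - \frac{19}{30} \approx -0.63333$)
$q{\left(a \right)} = - 5 a$
$-35028 - q{\left(Y \right)} = -35028 - \left(-5\right) \left(- \frac{19}{30}\right) = -35028 - \frac{19}{6} = - \frac{210187}{6}$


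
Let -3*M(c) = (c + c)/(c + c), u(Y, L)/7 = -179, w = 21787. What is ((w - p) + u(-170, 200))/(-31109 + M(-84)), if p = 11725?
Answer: -26427/93328 ≈ -0.28316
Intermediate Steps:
u(Y, L) = -1253 (u(Y, L) = 7*(-179) = -1253)
M(c) = -⅓ (M(c) = -(c + c)/(3*(c + c)) = -2*c/(3*(2*c)) = -2*c*1/(2*c)/3 = -⅓*1 = -⅓)
((w - p) + u(-170, 200))/(-31109 + M(-84)) = ((21787 - 1*11725) - 1253)/(-31109 - ⅓) = ((21787 - 11725) - 1253)/(-93328/3) = (10062 - 1253)*(-3/93328) = 8809*(-3/93328) = -26427/93328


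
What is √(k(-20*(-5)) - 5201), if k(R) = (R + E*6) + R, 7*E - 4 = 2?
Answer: I*√244797/7 ≈ 70.681*I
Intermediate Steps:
E = 6/7 (E = 4/7 + (⅐)*2 = 4/7 + 2/7 = 6/7 ≈ 0.85714)
k(R) = 36/7 + 2*R (k(R) = (R + (6/7)*6) + R = (R + 36/7) + R = (36/7 + R) + R = 36/7 + 2*R)
√(k(-20*(-5)) - 5201) = √((36/7 + 2*(-20*(-5))) - 5201) = √((36/7 + 2*100) - 5201) = √((36/7 + 200) - 5201) = √(1436/7 - 5201) = √(-34971/7) = I*√244797/7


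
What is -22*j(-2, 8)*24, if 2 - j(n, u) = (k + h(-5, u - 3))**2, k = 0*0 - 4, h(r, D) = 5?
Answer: -528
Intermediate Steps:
k = -4 (k = 0 - 4 = -4)
j(n, u) = 1 (j(n, u) = 2 - (-4 + 5)**2 = 2 - 1*1**2 = 2 - 1*1 = 2 - 1 = 1)
-22*j(-2, 8)*24 = -22*1*24 = -22*24 = -528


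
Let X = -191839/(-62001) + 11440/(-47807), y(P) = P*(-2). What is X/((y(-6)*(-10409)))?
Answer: -8461955633/370237530348756 ≈ -2.2855e-5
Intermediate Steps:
y(P) = -2*P
X = 8461955633/2964081807 (X = -191839*(-1/62001) + 11440*(-1/47807) = 191839/62001 - 11440/47807 = 8461955633/2964081807 ≈ 2.8548)
X/((y(-6)*(-10409))) = 8461955633/(2964081807*((-2*(-6)*(-10409)))) = 8461955633/(2964081807*((12*(-10409)))) = (8461955633/2964081807)/(-124908) = (8461955633/2964081807)*(-1/124908) = -8461955633/370237530348756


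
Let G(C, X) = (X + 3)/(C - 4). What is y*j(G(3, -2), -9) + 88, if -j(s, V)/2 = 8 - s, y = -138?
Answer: 2572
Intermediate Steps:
G(C, X) = (3 + X)/(-4 + C)
j(s, V) = -16 + 2*s (j(s, V) = -2*(8 - s) = -16 + 2*s)
y*j(G(3, -2), -9) + 88 = -138*(-16 + 2*((3 - 2)/(-4 + 3))) + 88 = -138*(-16 + 2*(1/(-1))) + 88 = -138*(-16 + 2*(-1*1)) + 88 = -138*(-16 + 2*(-1)) + 88 = -138*(-16 - 2) + 88 = -138*(-18) + 88 = 2484 + 88 = 2572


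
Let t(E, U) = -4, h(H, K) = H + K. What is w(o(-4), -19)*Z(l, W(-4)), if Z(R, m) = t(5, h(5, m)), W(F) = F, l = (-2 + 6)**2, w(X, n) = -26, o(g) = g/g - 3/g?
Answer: 104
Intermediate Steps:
o(g) = 1 - 3/g
l = 16 (l = 4**2 = 16)
Z(R, m) = -4
w(o(-4), -19)*Z(l, W(-4)) = -26*(-4) = 104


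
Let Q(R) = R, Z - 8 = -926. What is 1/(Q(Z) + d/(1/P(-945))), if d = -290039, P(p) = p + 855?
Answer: 1/26102592 ≈ 3.8310e-8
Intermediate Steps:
P(p) = 855 + p
Z = -918 (Z = 8 - 926 = -918)
1/(Q(Z) + d/(1/P(-945))) = 1/(-918 - 290039/(1/(855 - 945))) = 1/(-918 - 290039/(1/(-90))) = 1/(-918 - 290039/(-1/90)) = 1/(-918 - 290039*(-90)) = 1/(-918 + 26103510) = 1/26102592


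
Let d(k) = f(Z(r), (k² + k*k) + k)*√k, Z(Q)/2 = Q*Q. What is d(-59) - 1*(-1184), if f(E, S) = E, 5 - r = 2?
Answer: 1184 + 18*I*√59 ≈ 1184.0 + 138.26*I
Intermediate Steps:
r = 3 (r = 5 - 1*2 = 5 - 2 = 3)
Z(Q) = 2*Q² (Z(Q) = 2*(Q*Q) = 2*Q²)
d(k) = 18*√k (d(k) = (2*3²)*√k = (2*9)*√k = 18*√k)
d(-59) - 1*(-1184) = 18*√(-59) - 1*(-1184) = 18*(I*√59) + 1184 = 18*I*√59 + 1184 = 1184 + 18*I*√59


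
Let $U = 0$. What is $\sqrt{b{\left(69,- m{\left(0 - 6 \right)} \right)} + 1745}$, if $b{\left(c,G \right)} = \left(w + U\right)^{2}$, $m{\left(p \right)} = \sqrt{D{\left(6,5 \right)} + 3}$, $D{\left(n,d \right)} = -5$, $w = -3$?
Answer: $\sqrt{1754} \approx 41.881$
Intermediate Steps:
$m{\left(p \right)} = i \sqrt{2}$ ($m{\left(p \right)} = \sqrt{-5 + 3} = \sqrt{-2} = i \sqrt{2}$)
$b{\left(c,G \right)} = 9$ ($b{\left(c,G \right)} = \left(-3 + 0\right)^{2} = \left(-3\right)^{2} = 9$)
$\sqrt{b{\left(69,- m{\left(0 - 6 \right)} \right)} + 1745} = \sqrt{9 + 1745} = \sqrt{1754}$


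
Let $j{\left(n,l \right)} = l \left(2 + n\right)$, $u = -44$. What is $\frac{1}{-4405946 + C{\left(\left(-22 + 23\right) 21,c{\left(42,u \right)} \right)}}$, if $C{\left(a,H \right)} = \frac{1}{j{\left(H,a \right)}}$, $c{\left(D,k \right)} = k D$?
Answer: $- \frac{38766}{170800902637} \approx -2.2697 \cdot 10^{-7}$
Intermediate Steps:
$c{\left(D,k \right)} = D k$
$C{\left(a,H \right)} = \frac{1}{a \left(2 + H\right)}$
$\frac{1}{-4405946 + C{\left(\left(-22 + 23\right) 21,c{\left(42,u \right)} \right)}} = \frac{1}{-4405946 + \frac{1}{\left(-22 + 23\right) 21 \left(2 + 42 \left(-44\right)\right)}} = \frac{1}{-4405946 + \frac{1}{1 \cdot 21 \left(2 - 1848\right)}} = \frac{1}{-4405946 + \frac{1}{21 \left(-1846\right)}} = \frac{1}{-4405946 + \frac{1}{21} \left(- \frac{1}{1846}\right)} = \frac{1}{-4405946 - \frac{1}{38766}} = \frac{1}{- \frac{170800902637}{38766}} = - \frac{38766}{170800902637}$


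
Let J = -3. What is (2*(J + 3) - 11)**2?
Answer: 121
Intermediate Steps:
(2*(J + 3) - 11)**2 = (2*(-3 + 3) - 11)**2 = (2*0 - 11)**2 = (0 - 11)**2 = (-11)**2 = 121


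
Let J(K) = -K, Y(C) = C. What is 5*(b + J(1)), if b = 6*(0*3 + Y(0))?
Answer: -5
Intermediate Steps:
b = 0 (b = 6*(0*3 + 0) = 6*(0 + 0) = 6*0 = 0)
5*(b + J(1)) = 5*(0 - 1*1) = 5*(0 - 1) = 5*(-1) = -5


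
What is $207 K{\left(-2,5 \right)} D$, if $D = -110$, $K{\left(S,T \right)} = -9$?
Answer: $204930$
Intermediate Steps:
$207 K{\left(-2,5 \right)} D = 207 \left(-9\right) \left(-110\right) = \left(-1863\right) \left(-110\right) = 204930$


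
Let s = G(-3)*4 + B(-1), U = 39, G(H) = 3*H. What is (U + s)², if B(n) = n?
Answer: 4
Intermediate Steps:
s = -37 (s = (3*(-3))*4 - 1 = -9*4 - 1 = -36 - 1 = -37)
(U + s)² = (39 - 37)² = 2² = 4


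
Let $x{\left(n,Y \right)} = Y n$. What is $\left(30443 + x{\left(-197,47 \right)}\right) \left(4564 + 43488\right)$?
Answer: $1017933568$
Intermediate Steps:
$\left(30443 + x{\left(-197,47 \right)}\right) \left(4564 + 43488\right) = \left(30443 + 47 \left(-197\right)\right) \left(4564 + 43488\right) = \left(30443 - 9259\right) 48052 = 21184 \cdot 48052 = 1017933568$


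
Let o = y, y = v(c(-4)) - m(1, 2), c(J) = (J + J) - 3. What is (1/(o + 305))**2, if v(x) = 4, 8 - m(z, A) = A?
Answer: 1/91809 ≈ 1.0892e-5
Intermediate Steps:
m(z, A) = 8 - A
c(J) = -3 + 2*J (c(J) = 2*J - 3 = -3 + 2*J)
y = -2 (y = 4 - (8 - 1*2) = 4 - (8 - 2) = 4 - 1*6 = 4 - 6 = -2)
o = -2
(1/(o + 305))**2 = (1/(-2 + 305))**2 = (1/303)**2 = 1/91809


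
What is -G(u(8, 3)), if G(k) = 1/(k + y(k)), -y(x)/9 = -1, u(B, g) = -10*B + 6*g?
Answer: 1/53 ≈ 0.018868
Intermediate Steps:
y(x) = 9 (y(x) = -9*(-1) = 9)
G(k) = 1/(9 + k) (G(k) = 1/(k + 9) = 1/(9 + k))
-G(u(8, 3)) = -1/(9 + (-10*8 + 6*3)) = -1/(9 + (-80 + 18)) = -1/(9 - 62) = -1/(-53) = -1*(-1/53) = 1/53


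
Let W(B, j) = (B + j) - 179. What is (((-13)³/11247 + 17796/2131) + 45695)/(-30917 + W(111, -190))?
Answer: -219076769584/149436470895 ≈ -1.4660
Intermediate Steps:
W(B, j) = -179 + B + j
(((-13)³/11247 + 17796/2131) + 45695)/(-30917 + W(111, -190)) = (((-13)³/11247 + 17796/2131) + 45695)/(-30917 + (-179 + 111 - 190)) = ((-2197*1/11247 + 17796*(1/2131)) + 45695)/(-30917 - 258) = ((-2197/11247 + 17796/2131) + 45695)/(-31175) = (195469805/23967357 + 45695)*(-1/31175) = (1095383847920/23967357)*(-1/31175) = -219076769584/149436470895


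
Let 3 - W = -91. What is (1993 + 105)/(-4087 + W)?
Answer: -2098/3993 ≈ -0.52542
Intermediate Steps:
W = 94 (W = 3 - 1*(-91) = 3 + 91 = 94)
(1993 + 105)/(-4087 + W) = (1993 + 105)/(-4087 + 94) = 2098/(-3993) = 2098*(-1/3993) = -2098/3993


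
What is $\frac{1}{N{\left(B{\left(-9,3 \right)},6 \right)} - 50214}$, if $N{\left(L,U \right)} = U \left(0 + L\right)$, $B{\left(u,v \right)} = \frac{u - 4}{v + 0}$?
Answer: $- \frac{1}{50240} \approx -1.9904 \cdot 10^{-5}$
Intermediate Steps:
$B{\left(u,v \right)} = \frac{-4 + u}{v}$
$N{\left(L,U \right)} = L U$ ($N{\left(L,U \right)} = U L = L U$)
$\frac{1}{N{\left(B{\left(-9,3 \right)},6 \right)} - 50214} = \frac{1}{\frac{-4 - 9}{3} \cdot 6 - 50214} = \frac{1}{\frac{1}{3} \left(-13\right) 6 - 50214} = \frac{1}{\left(- \frac{13}{3}\right) 6 - 50214} = \frac{1}{-26 - 50214} = \frac{1}{-50240} = - \frac{1}{50240}$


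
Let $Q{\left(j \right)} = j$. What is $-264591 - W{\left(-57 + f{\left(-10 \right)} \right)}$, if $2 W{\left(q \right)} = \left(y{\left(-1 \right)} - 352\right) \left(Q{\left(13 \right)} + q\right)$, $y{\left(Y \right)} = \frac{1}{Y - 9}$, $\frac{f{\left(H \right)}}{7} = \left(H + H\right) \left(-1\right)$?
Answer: $- \frac{1238451}{5} \approx -2.4769 \cdot 10^{5}$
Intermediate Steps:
$f{\left(H \right)} = - 14 H$ ($f{\left(H \right)} = 7 \left(H + H\right) \left(-1\right) = 7 \cdot 2 H \left(-1\right) = 7 \left(- 2 H\right) = - 14 H$)
$y{\left(Y \right)} = \frac{1}{-9 + Y}$
$W{\left(q \right)} = - \frac{45773}{20} - \frac{3521 q}{20}$ ($W{\left(q \right)} = \frac{\left(\frac{1}{-9 - 1} - 352\right) \left(13 + q\right)}{2} = \frac{\left(\frac{1}{-10} - 352\right) \left(13 + q\right)}{2} = \frac{\left(- \frac{1}{10} - 352\right) \left(13 + q\right)}{2} = \frac{\left(- \frac{3521}{10}\right) \left(13 + q\right)}{2} = \frac{- \frac{45773}{10} - \frac{3521 q}{10}}{2} = - \frac{45773}{20} - \frac{3521 q}{20}$)
$-264591 - W{\left(-57 + f{\left(-10 \right)} \right)} = -264591 - \left(- \frac{45773}{20} - \frac{3521 \left(-57 - -140\right)}{20}\right) = -264591 - \left(- \frac{45773}{20} - \frac{3521 \left(-57 + 140\right)}{20}\right) = -264591 - \left(- \frac{45773}{20} - \frac{292243}{20}\right) = -264591 - - \frac{84504}{5} = -264591 + \frac{84504}{5} = - \frac{1238451}{5}$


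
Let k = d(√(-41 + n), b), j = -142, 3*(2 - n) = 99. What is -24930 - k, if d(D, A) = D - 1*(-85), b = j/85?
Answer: -25015 - 6*I*√2 ≈ -25015.0 - 8.4853*I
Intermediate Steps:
n = -31 (n = 2 - ⅓*99 = 2 - 33 = -31)
b = -142/85 ≈ -1.6706
d(D, A) = 85 + D (d(D, A) = D + 85 = 85 + D)
k = 85 + 6*I*√2 (k = 85 + √(-41 - 31) = 85 + √(-72) = 85 + 6*I*√2 ≈ 85.0 + 8.4853*I)
-24930 - k = -24930 - (85 + 6*I*√2) = -24930 + (-85 - 6*I*√2) = -25015 - 6*I*√2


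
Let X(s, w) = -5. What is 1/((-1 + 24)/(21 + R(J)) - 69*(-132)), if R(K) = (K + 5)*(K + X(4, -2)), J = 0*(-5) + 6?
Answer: 32/291479 ≈ 0.00010978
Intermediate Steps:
J = 6 (J = 0 + 6 = 6)
R(K) = (-5 + K)*(5 + K) (R(K) = (K + 5)*(K - 5) = (5 + K)*(-5 + K) = (-5 + K)*(5 + K))
1/((-1 + 24)/(21 + R(J)) - 69*(-132)) = 1/((-1 + 24)/(21 + (-25 + 6²)) - 69*(-132)) = 1/(23/(21 + (-25 + 36)) + 9108) = 1/(23/(21 + 11) + 9108) = 1/(23/32 + 9108) = 1/(291479/32) = 32/291479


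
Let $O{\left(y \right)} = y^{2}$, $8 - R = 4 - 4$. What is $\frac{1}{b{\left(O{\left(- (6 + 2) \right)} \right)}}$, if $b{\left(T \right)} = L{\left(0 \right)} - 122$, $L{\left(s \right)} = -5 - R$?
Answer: $- \frac{1}{135} \approx -0.0074074$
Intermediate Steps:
$R = 8$ ($R = 8 - \left(4 - 4\right) = 8 - 0 = 8 + 0 = 8$)
$L{\left(s \right)} = -13$ ($L{\left(s \right)} = -5 - 8 = -13$)
$b{\left(T \right)} = -135$ ($b{\left(T \right)} = -13 - 122 = -135$)
$\frac{1}{b{\left(O{\left(- (6 + 2) \right)} \right)}} = \frac{1}{-135} = - \frac{1}{135}$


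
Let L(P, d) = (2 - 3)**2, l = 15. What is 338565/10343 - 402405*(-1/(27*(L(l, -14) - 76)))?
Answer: -231765386/1396305 ≈ -165.98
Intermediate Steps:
L(P, d) = 1 (L(P, d) = (-1)**2 = 1)
338565/10343 - 402405*(-1/(27*(L(l, -14) - 76))) = 338565/10343 - 402405*(-1/(27*(1 - 76))) = 338565*(1/10343) - 402405/((-27*(-75))) = 338565/10343 - 402405/2025 = 338565/10343 - 402405*1/2025 = 338565/10343 - 26827/135 = -231765386/1396305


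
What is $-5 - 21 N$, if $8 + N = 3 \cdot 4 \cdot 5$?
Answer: $-1097$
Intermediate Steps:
$N = 52$ ($N = -8 + 3 \cdot 4 \cdot 5 = -8 + 12 \cdot 5 = -8 + 60 = 52$)
$-5 - 21 N = -5 - 1092 = -1097$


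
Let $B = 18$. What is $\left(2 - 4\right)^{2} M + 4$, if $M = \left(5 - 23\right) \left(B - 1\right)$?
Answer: $-1220$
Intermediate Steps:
$M = -306$ ($M = \left(5 - 23\right) \left(18 - 1\right) = \left(5 - 23\right) 17 = \left(-18\right) 17 = -306$)
$\left(2 - 4\right)^{2} M + 4 = \left(2 - 4\right)^{2} \left(-306\right) + 4 = \left(-2\right)^{2} \left(-306\right) + 4 = 4 \left(-306\right) + 4 = -1224 + 4 = -1220$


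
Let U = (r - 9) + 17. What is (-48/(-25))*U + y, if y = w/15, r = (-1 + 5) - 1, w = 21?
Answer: 563/25 ≈ 22.520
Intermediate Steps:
r = 3 (r = 4 - 1 = 3)
U = 11 (U = (3 - 9) + 17 = -6 + 17 = 11)
y = 7/5 (y = 21/15 = 21*(1/15) = 7/5 ≈ 1.4000)
(-48/(-25))*U + y = -48/(-25)*11 + 7/5 = -48*(-1/25)*11 + 7/5 = (48/25)*11 + 7/5 = 528/25 + 7/5 = 563/25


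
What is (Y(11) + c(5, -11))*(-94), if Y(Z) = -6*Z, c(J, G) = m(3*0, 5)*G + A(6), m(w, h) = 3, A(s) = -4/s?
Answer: 28106/3 ≈ 9368.7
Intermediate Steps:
c(J, G) = -⅔ + 3*G (c(J, G) = 3*G - 4/6 = 3*G - 4*⅙ = 3*G - ⅔ = -⅔ + 3*G)
(Y(11) + c(5, -11))*(-94) = (-6*11 + (-⅔ + 3*(-11)))*(-94) = (-66 + (-⅔ - 33))*(-94) = (-66 - 101/3)*(-94) = -299/3*(-94) = 28106/3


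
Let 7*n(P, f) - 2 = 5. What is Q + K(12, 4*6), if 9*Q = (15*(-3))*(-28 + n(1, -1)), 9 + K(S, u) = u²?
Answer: 702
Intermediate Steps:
n(P, f) = 1 (n(P, f) = 2/7 + (⅐)*5 = 2/7 + 5/7 = 1)
K(S, u) = -9 + u²
Q = 135 (Q = ((15*(-3))*(-28 + 1))/9 = (-45*(-27))/9 = (⅑)*1215 = 135)
Q + K(12, 4*6) = 135 + (-9 + (4*6)²) = 135 + (-9 + 24²) = 135 + (-9 + 576) = 135 + 567 = 702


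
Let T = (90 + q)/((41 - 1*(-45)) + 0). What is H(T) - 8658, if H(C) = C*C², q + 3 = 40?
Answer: -5504924465/636056 ≈ -8654.8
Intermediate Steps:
q = 37 (q = -3 + 40 = 37)
T = 127/86 (T = (90 + 37)/((41 - 1*(-45)) + 0) = 127/((41 + 45) + 0) = 127/(86 + 0) = 127/86 ≈ 1.4767)
H(C) = C³
H(T) - 8658 = (127/86)³ - 8658 = 2048383/636056 - 8658 = -5504924465/636056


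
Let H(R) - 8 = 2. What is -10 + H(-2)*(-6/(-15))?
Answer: -6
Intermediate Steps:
H(R) = 10 (H(R) = 8 + 2 = 10)
-10 + H(-2)*(-6/(-15)) = -10 + 10*(-6/(-15)) = -10 + 10*(-6*(-1/15)) = -10 + 10*(⅖) = -10 + 4 = -6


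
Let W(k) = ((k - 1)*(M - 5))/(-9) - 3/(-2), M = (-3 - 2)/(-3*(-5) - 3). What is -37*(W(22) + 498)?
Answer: -682169/36 ≈ -18949.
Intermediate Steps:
M = -5/12 (M = -5/(15 - 3) = -5/12 ≈ -0.41667)
W(k) = 97/108 + 65*k/108 (W(k) = ((k - 1)*(-5/12 - 5))/(-9) - 3/(-2) = ((-1 + k)*(-65/12))*(-1/9) - 3*(-1/2) = (65/12 - 65*k/12)*(-1/9) + 3/2 = (-65/108 + 65*k/108) + 3/2 = 97/108 + 65*k/108)
-37*(W(22) + 498) = -37*((97/108 + (65/108)*22) + 498) = -37*((97/108 + 715/54) + 498) = -37*(509/36 + 498) = -37*18437/36 = -682169/36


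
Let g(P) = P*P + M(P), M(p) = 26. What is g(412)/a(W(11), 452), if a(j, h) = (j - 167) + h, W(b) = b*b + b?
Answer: 56590/139 ≈ 407.12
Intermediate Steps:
W(b) = b + b² (W(b) = b² + b = b + b²)
a(j, h) = -167 + h + j (a(j, h) = (-167 + j) + h = -167 + h + j)
g(P) = 26 + P² (g(P) = P*P + 26 = P² + 26 = 26 + P²)
g(412)/a(W(11), 452) = (26 + 412²)/(-167 + 452 + 11*(1 + 11)) = (26 + 169744)/(-167 + 452 + 11*12) = 169770/(-167 + 452 + 132) = 169770/417 = 169770*(1/417) = 56590/139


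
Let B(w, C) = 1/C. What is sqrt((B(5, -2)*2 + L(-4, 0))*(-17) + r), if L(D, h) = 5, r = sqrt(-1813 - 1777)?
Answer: sqrt(-68 + I*sqrt(3590)) ≈ 3.3639 + 8.9059*I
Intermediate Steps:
r = I*sqrt(3590) (r = sqrt(-3590) = I*sqrt(3590) ≈ 59.917*I)
sqrt((B(5, -2)*2 + L(-4, 0))*(-17) + r) = sqrt((2/(-2) + 5)*(-17) + I*sqrt(3590)) = sqrt((-1/2*2 + 5)*(-17) + I*sqrt(3590)) = sqrt((-1 + 5)*(-17) + I*sqrt(3590)) = sqrt(4*(-17) + I*sqrt(3590)) = sqrt(-68 + I*sqrt(3590))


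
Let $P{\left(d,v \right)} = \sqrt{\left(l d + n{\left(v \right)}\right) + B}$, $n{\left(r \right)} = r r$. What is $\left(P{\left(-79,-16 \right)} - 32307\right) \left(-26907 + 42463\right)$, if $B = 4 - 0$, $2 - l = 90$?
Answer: $-502567692 + 31112 \sqrt{1803} \approx -5.0125 \cdot 10^{8}$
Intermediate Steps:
$l = -88$ ($l = 2 - 90 = -88$)
$n{\left(r \right)} = r^{2}$
$B = 4$ ($B = 4 + 0 = 4$)
$P{\left(d,v \right)} = \sqrt{4 + v^{2} - 88 d}$ ($P{\left(d,v \right)} = \sqrt{\left(- 88 d + v^{2}\right) + 4} = \sqrt{\left(v^{2} - 88 d\right) + 4} = \sqrt{4 + v^{2} - 88 d}$)
$\left(P{\left(-79,-16 \right)} - 32307\right) \left(-26907 + 42463\right) = \left(\sqrt{4 + \left(-16\right)^{2} - -6952} - 32307\right) \left(-26907 + 42463\right) = \left(\sqrt{4 + 256 + 6952} - 32307\right) 15556 = \left(\sqrt{7212} - 32307\right) 15556 = \left(2 \sqrt{1803} - 32307\right) 15556 = \left(-32307 + 2 \sqrt{1803}\right) 15556 = -502567692 + 31112 \sqrt{1803}$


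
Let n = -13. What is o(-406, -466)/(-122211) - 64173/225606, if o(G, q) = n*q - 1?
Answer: -341079335/1021167958 ≈ -0.33401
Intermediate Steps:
o(G, q) = -1 - 13*q (o(G, q) = -13*q - 1 = -1 - 13*q)
o(-406, -466)/(-122211) - 64173/225606 = (-1 - 13*(-466))/(-122211) - 64173/225606 = (-1 + 6058)*(-1/122211) - 64173*1/225606 = 6057*(-1/122211) - 21391/75202 = -673/13579 - 21391/75202 = -341079335/1021167958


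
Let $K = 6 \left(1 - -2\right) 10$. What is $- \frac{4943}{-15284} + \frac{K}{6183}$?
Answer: $\frac{3701521}{10500108} \approx 0.35252$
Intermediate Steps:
$K = 180$ ($K = 6 \left(1 + 2\right) 10 = 6 \cdot 3 \cdot 10 = 18 \cdot 10 = 180$)
$- \frac{4943}{-15284} + \frac{K}{6183} = - \frac{4943}{-15284} + \frac{180}{6183} = \left(-4943\right) \left(- \frac{1}{15284}\right) + 180 \cdot \frac{1}{6183} = \frac{4943}{15284} + \frac{20}{687} = \frac{3701521}{10500108}$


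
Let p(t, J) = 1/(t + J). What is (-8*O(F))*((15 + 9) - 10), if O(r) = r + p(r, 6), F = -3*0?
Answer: -56/3 ≈ -18.667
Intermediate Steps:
p(t, J) = 1/(J + t)
F = 0
O(r) = r + 1/(6 + r)
(-8*O(F))*((15 + 9) - 10) = (-8*(1 + 0*(6 + 0))/(6 + 0))*((15 + 9) - 10) = (-8*(1 + 0*6)/6)*(24 - 10) = -4*(1 + 0)/3*14 = -4/3*14 = -56/3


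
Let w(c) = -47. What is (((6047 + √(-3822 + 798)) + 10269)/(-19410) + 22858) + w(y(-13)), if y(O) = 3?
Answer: 221372597/9705 - 2*I*√21/3235 ≈ 22810.0 - 0.0028331*I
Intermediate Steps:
(((6047 + √(-3822 + 798)) + 10269)/(-19410) + 22858) + w(y(-13)) = (((6047 + √(-3822 + 798)) + 10269)/(-19410) + 22858) - 47 = (((6047 + √(-3024)) + 10269)*(-1/19410) + 22858) - 47 = (((6047 + 12*I*√21) + 10269)*(-1/19410) + 22858) - 47 = ((16316 + 12*I*√21)*(-1/19410) + 22858) - 47 = ((-8158/9705 - 2*I*√21/3235) + 22858) - 47 = (221828732/9705 - 2*I*√21/3235) - 47 = 221372597/9705 - 2*I*√21/3235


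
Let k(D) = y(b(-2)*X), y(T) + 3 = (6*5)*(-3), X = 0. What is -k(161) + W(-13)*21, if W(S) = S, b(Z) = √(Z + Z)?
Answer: -180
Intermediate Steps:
b(Z) = √2*√Z (b(Z) = √(2*Z) = √2*√Z)
y(T) = -93 (y(T) = -3 + (6*5)*(-3) = -3 + 30*(-3) = -3 - 90 = -93)
k(D) = -93
-k(161) + W(-13)*21 = -1*(-93) - 13*21 = 93 - 273 = -180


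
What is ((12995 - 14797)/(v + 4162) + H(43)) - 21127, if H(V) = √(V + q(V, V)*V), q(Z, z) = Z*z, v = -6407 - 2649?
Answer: -51696868/2447 + 5*√3182 ≈ -20845.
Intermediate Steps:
v = -9056
H(V) = √(V + V³) (H(V) = √(V + (V*V)*V) = √(V + V²*V) = √(V + V³))
((12995 - 14797)/(v + 4162) + H(43)) - 21127 = ((12995 - 14797)/(-9056 + 4162) + √(43 + 43³)) - 21127 = (-1802/(-4894) + √(43 + 79507)) - 21127 = (-1802*(-1/4894) + √79550) - 21127 = (901/2447 + 5*√3182) - 21127 = -51696868/2447 + 5*√3182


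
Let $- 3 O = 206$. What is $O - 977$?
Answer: $- \frac{3137}{3} \approx -1045.7$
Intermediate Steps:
$O = - \frac{206}{3}$ ($O = \left(- \frac{1}{3}\right) 206 = - \frac{206}{3} \approx -68.667$)
$O - 977 = - \frac{206}{3} - 977 = - \frac{3137}{3}$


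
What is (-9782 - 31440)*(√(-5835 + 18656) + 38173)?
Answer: -1573567406 - 41222*√12821 ≈ -1.5782e+9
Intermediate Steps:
(-9782 - 31440)*(√(-5835 + 18656) + 38173) = -41222*(√12821 + 38173) = -41222*(38173 + √12821) = -1573567406 - 41222*√12821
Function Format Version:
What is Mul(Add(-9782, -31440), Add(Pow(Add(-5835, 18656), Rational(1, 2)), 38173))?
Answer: Add(-1573567406, Mul(-41222, Pow(12821, Rational(1, 2)))) ≈ -1.5782e+9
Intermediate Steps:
Mul(Add(-9782, -31440), Add(Pow(Add(-5835, 18656), Rational(1, 2)), 38173)) = Mul(-41222, Add(Pow(12821, Rational(1, 2)), 38173)) = Mul(-41222, Add(38173, Pow(12821, Rational(1, 2)))) = Add(-1573567406, Mul(-41222, Pow(12821, Rational(1, 2))))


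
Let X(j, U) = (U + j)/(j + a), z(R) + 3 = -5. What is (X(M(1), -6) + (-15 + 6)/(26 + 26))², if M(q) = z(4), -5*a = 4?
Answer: 657721/327184 ≈ 2.0102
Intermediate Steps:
a = -⅘ (a = -⅕*4 = -⅘ ≈ -0.80000)
z(R) = -8 (z(R) = -3 - 5 = -8)
M(q) = -8
X(j, U) = (U + j)/(-⅘ + j) (X(j, U) = (U + j)/(j - ⅘) = (U + j)/(-⅘ + j))
(X(M(1), -6) + (-15 + 6)/(26 + 26))² = (5*(-6 - 8)/(-4 + 5*(-8)) + (-15 + 6)/(26 + 26))² = (5*(-14)/(-4 - 40) - 9/52)² = (5*(-14)/(-44) - 9*1/52)² = (5*(-1/44)*(-14) - 9/52)² = (35/22 - 9/52)² = (811/572)² = 657721/327184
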